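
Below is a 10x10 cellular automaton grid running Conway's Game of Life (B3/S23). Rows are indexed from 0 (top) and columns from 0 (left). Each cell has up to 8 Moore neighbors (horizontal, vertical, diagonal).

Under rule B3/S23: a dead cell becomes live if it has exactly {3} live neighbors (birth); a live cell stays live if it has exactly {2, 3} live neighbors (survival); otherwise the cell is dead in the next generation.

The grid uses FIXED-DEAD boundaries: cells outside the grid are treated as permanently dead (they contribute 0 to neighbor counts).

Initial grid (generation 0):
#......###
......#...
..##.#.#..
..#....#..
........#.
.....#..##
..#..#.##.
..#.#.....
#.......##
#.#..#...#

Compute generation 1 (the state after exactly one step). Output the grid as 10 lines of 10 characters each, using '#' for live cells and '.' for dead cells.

Answer: .......##.
......#...
..##...#..
..##..###.
.......###
......#..#
...#######
.#.#...#.#
...#....##
.#......##

Derivation:
Simulating step by step:
Generation 0 (given above): 28 live cells
Generation 1: 33 live cells
(generation 1 grid is the final answer)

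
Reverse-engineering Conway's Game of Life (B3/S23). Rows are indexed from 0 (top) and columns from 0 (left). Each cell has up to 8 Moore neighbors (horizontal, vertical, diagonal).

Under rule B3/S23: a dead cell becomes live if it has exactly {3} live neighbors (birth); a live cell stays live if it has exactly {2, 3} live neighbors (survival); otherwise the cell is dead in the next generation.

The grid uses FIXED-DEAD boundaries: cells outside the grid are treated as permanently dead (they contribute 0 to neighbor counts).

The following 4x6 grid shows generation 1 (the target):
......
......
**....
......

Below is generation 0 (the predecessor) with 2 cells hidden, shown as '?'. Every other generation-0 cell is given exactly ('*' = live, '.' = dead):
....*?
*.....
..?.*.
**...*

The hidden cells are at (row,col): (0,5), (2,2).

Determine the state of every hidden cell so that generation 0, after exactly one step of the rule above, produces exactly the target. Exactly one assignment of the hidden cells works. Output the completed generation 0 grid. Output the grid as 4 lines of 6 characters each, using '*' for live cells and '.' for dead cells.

Answer: ....*.
*.....
....*.
**...*

Derivation:
Hidden generation-0 cells (in order): (0,5), (2,2).
A hidden cell only influences target cells in its own 3x3 neighborhood. Try each of the 2^2 = 4 assignments, step the completed generation 0 forward once under B3/S23, and compare with the target:
  (0,5)=. (2,2)=. -> step reproduces the target at every cell -> ACCEPT
  (0,5)=. (2,2)=* -> step gives (1,3)='*' but target has '.' -> reject
  (0,5)=* (2,2)=. -> step gives (1,4)='*' but target has '.' -> reject
  (0,5)=* (2,2)=* -> step gives (1,3)='*' but target has '.' -> reject
Unique solution: (0,5)=dead, (2,2)=dead.
Check: live-neighbor counts of every cell in the completed generation 0:
110101
010222
331112
111121
Applying B3/S23 to generation 0 with these counts gives:
......
......
**....
......
which matches the target exactly.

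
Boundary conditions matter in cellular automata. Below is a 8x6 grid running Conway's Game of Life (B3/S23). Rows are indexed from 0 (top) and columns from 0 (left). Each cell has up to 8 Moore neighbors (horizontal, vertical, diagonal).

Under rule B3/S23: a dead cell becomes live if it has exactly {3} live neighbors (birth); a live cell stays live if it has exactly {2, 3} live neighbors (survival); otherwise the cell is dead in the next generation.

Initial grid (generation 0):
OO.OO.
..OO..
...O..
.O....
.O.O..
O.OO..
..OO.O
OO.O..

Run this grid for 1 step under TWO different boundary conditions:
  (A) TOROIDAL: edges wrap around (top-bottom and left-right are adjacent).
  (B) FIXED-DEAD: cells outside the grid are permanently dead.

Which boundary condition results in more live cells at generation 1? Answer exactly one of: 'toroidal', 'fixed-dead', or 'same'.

Under TOROIDAL boundary, generation 1:
O...OO
.O....
...O..
......
OO.O..
O.....
.....O
......
Population = 10

Under FIXED-DEAD boundary, generation 1:
.O.OO.
.O....
...O..
......
OO.O..
......
O.....
.O.OO.
Population = 12

Comparison: toroidal=10, fixed-dead=12 -> fixed-dead

Answer: fixed-dead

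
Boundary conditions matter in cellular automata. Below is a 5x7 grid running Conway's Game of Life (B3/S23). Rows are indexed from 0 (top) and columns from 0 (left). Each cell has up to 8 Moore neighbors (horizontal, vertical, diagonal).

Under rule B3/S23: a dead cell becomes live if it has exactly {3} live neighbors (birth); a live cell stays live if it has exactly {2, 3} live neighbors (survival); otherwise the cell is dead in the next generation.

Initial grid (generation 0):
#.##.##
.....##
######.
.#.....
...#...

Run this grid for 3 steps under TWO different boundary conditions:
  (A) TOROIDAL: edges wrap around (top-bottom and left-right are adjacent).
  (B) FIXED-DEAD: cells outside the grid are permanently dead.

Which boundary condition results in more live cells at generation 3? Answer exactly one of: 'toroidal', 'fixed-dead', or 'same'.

Under TOROIDAL boundary, generation 3:
.###.#.
#....#.
##.####
..#...#
..##.##
Population = 18

Under FIXED-DEAD boundary, generation 3:
.......
.##..#.
..#..#.
..#..#.
....#..
Population = 8

Comparison: toroidal=18, fixed-dead=8 -> toroidal

Answer: toroidal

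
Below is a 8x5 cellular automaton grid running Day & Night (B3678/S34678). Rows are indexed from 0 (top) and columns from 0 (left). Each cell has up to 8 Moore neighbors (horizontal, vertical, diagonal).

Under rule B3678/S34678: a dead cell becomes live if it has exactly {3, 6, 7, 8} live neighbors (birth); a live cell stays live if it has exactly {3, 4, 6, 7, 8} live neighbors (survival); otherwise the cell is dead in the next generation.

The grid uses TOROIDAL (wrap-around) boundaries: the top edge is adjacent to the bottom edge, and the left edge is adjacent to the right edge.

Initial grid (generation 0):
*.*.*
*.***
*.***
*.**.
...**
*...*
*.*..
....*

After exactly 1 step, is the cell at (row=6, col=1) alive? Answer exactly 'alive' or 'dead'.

Answer: alive

Derivation:
Simulating step by step:
Generation 0 (given above): 21 live cells
Generation 1: 24 live cells
*..*.
.****
**.**
*.***
.***.
**..*
**.*.
....*

Cell (6,1) at generation 1: 1 -> alive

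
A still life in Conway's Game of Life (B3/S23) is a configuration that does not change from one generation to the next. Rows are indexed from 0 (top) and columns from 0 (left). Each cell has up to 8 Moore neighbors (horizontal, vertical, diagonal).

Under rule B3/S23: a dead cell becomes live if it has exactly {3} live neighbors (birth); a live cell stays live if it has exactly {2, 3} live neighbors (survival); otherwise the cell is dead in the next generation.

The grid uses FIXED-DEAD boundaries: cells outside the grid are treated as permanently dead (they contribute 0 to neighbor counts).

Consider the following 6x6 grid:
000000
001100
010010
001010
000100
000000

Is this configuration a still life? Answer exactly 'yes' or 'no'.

Compute generation 1 and compare to generation 0 (given above):
Generation 1:
000000
001100
010010
001010
000100
000000
The grids are IDENTICAL -> still life.

Answer: yes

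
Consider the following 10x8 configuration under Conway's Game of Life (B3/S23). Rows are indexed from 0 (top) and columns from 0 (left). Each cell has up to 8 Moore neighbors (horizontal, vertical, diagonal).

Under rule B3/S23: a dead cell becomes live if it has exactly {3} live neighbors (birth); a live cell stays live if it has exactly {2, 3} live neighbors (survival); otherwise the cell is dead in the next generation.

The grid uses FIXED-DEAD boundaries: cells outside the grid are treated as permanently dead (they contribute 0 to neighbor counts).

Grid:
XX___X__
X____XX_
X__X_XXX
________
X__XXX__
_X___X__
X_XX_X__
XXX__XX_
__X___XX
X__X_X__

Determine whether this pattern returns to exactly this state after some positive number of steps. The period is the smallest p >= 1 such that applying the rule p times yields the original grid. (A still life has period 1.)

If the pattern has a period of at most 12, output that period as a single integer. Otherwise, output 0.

Simulating and comparing each generation to the original:
Gen 0 (original, given above): 32 live cells
Gen 1: 29 live cells, differs from original
Gen 2: 26 live cells, differs from original
Gen 3: 30 live cells, differs from original
Gen 4: 27 live cells, differs from original
Gen 5: 31 live cells, differs from original
Gen 6: 25 live cells, differs from original
Gen 7: 25 live cells, differs from original
Gen 8: 29 live cells, differs from original
Gen 9: 26 live cells, differs from original
Gen 10: 23 live cells, differs from original
Gen 11: 26 live cells, differs from original
Gen 12: 24 live cells, differs from original
No period found within 12 steps.

Answer: 0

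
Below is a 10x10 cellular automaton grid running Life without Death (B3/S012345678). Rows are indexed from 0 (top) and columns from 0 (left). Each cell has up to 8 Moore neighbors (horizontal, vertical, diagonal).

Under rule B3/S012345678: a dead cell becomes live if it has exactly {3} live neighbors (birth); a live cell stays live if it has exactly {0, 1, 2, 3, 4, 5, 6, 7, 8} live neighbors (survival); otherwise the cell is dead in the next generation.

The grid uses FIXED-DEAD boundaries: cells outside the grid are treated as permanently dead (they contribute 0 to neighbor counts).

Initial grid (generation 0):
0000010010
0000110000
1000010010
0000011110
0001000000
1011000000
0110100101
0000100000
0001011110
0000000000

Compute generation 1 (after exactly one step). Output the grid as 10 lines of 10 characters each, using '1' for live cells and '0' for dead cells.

Answer: 0000110010
0000111000
1000010010
0000111110
0011101100
1011100000
0110100101
0010100000
0001111110
0000001100

Derivation:
Simulating step by step:
Generation 0 (given above): 26 live cells
Generation 1: 38 live cells
(generation 1 grid is the final answer)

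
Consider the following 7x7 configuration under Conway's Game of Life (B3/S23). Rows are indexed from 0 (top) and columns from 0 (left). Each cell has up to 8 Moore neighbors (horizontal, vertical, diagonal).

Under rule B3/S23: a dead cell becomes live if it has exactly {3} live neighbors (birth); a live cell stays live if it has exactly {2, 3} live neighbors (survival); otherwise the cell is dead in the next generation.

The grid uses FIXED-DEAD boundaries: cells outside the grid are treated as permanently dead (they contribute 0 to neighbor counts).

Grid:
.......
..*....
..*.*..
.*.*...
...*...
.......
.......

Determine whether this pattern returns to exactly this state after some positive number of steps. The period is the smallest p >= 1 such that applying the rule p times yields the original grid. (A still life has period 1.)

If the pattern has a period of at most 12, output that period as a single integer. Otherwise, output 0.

Simulating and comparing each generation to the original:
Gen 0 (original, given above): 6 live cells
Gen 1: 6 live cells, differs from original
Gen 2: 6 live cells, MATCHES original -> period = 2

Answer: 2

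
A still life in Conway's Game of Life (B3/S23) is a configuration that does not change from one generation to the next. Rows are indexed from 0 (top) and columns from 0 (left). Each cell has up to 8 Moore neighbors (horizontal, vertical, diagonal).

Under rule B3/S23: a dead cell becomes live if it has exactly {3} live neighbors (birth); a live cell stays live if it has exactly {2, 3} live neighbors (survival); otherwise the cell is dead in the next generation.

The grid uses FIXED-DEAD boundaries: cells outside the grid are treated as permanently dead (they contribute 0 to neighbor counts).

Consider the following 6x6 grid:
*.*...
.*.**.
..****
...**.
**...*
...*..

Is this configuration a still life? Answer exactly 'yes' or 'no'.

Compute generation 1 and compare to generation 0 (given above):
Generation 1:
.***..
.*...*
.....*
.*....
..**..
......
Cell (0,0) differs: gen0=1 vs gen1=0 -> NOT a still life.

Answer: no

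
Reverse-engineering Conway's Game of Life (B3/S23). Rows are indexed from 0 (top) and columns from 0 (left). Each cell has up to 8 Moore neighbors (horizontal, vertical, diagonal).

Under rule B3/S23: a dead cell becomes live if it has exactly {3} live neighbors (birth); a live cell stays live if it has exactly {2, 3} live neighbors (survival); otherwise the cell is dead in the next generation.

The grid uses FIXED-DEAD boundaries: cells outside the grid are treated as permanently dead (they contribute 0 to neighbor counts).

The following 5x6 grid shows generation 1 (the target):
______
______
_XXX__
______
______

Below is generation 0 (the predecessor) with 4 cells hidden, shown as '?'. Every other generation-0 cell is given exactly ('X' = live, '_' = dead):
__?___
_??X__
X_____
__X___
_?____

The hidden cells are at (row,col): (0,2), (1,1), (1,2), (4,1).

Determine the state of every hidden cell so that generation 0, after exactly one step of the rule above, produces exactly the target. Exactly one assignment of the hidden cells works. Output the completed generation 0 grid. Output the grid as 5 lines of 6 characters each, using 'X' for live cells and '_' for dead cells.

Hidden generation-0 cells (in order): (0,2), (1,1), (1,2), (4,1).
A hidden cell only influences target cells in its own 3x3 neighborhood. Try each of the 2^4 = 16 assignments, step the completed generation 0 forward once under B3/S23, and compare with the target:
  (0,2)=_ (1,1)=_ (1,2)=_ (4,1)=_ -> step gives (2,1)='_' but target has 'X' -> reject
  (0,2)=_ (1,1)=_ (1,2)=_ (4,1)=X -> step gives (2,1)='_' but target has 'X' -> reject
  (0,2)=_ (1,1)=_ (1,2)=X (4,1)=_ -> step reproduces the target at every cell -> ACCEPT
  (0,2)=_ (1,1)=_ (1,2)=X (4,1)=X -> step gives (3,1)='X' but target has '_' -> reject
  (0,2)=_ (1,1)=X (1,2)=_ (4,1)=_ -> step gives (2,3)='_' but target has 'X' -> reject
  (0,2)=_ (1,1)=X (1,2)=_ (4,1)=X -> step gives (2,3)='_' but target has 'X' -> reject
  (0,2)=_ (1,1)=X (1,2)=X (4,1)=_ -> step gives (0,2)='X' but target has '_' -> reject
  (0,2)=_ (1,1)=X (1,2)=X (4,1)=X -> step gives (0,2)='X' but target has '_' -> reject
  (0,2)=X (1,1)=_ (1,2)=_ (4,1)=_ -> step gives (2,1)='_' but target has 'X' -> reject
  (0,2)=X (1,1)=_ (1,2)=_ (4,1)=X -> step gives (2,1)='_' but target has 'X' -> reject
  (0,2)=X (1,1)=_ (1,2)=X (4,1)=_ -> step gives (0,2)='X' but target has '_' -> reject
  (0,2)=X (1,1)=_ (1,2)=X (4,1)=X -> step gives (0,2)='X' but target has '_' -> reject
  (0,2)=X (1,1)=X (1,2)=_ (4,1)=_ -> step gives (0,2)='X' but target has '_' -> reject
  (0,2)=X (1,1)=X (1,2)=_ (4,1)=X -> step gives (0,2)='X' but target has '_' -> reject
  (0,2)=X (1,1)=X (1,2)=X (4,1)=_ -> step gives (0,1)='X' but target has '_' -> reject
  (0,2)=X (1,1)=X (1,2)=X (4,1)=X -> step gives (0,1)='X' but target has '_' -> reject
Unique solution: (0,2)=dead, (1,1)=dead, (1,2)=live, (4,1)=dead.
Check: live-neighbor counts of every cell in the completed generation 0:
012210
121110
033310
120100
011100
Applying B3/S23 to generation 0 with these counts gives:
______
______
_XXX__
______
______
which matches the target exactly.

Answer: ______
__XX__
X_____
__X___
______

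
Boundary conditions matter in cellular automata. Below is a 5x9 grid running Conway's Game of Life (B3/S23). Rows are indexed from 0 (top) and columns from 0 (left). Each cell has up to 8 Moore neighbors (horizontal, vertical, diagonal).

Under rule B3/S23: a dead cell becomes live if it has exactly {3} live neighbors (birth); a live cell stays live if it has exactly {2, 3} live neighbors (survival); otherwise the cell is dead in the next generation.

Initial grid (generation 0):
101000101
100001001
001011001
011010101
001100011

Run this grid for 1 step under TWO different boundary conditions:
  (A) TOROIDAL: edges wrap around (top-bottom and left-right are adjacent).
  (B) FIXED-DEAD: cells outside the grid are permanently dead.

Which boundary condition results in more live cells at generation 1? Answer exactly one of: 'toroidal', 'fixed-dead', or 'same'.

Answer: fixed-dead

Derivation:
Under TOROIDAL boundary, generation 1:
001100100
000111100
001010101
010010101
000001100
Population = 17

Under FIXED-DEAD boundary, generation 1:
010000010
000111101
001010101
010010101
011100011
Population = 20

Comparison: toroidal=17, fixed-dead=20 -> fixed-dead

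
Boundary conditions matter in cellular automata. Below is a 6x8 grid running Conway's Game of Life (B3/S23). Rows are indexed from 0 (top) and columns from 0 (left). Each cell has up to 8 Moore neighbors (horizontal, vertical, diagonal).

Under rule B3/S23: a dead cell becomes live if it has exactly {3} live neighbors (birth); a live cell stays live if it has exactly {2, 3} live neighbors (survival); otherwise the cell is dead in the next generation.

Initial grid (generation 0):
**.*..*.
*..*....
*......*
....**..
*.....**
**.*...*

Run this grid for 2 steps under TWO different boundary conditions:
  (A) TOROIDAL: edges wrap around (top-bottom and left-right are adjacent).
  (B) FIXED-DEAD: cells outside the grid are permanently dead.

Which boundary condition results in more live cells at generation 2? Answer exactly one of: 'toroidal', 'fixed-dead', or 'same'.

Under TOROIDAL boundary, generation 2:
...*....
....*...
........
*......*
....***.
...*....
Population = 8

Under FIXED-DEAD boundary, generation 2:
*.*.....
*.**....
........
.......*
**..*...
**.....*
Population = 12

Comparison: toroidal=8, fixed-dead=12 -> fixed-dead

Answer: fixed-dead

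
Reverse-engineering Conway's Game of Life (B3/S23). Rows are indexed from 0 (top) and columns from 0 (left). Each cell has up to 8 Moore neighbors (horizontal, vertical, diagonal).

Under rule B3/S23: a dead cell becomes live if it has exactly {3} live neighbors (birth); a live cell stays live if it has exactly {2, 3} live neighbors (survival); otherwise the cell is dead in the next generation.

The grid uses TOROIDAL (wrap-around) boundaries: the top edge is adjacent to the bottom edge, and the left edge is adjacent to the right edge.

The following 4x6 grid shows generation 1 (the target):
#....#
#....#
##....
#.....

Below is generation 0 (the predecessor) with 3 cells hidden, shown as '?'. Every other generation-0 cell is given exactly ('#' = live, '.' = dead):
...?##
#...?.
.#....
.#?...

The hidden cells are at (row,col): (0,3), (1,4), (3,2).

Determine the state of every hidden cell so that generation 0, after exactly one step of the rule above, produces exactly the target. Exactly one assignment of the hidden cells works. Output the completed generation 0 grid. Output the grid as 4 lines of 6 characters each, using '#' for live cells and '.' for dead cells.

Answer: ....##
#.....
.#....
.#....

Derivation:
Hidden generation-0 cells (in order): (0,3), (1,4), (3,2).
A hidden cell only influences target cells in its own 3x3 neighborhood. Try each of the 2^3 = 8 assignments, step the completed generation 0 forward once under B3/S23, and compare with the target:
  (0,3)=. (1,4)=. (3,2)=. -> step reproduces the target at every cell -> ACCEPT
  (0,3)=. (1,4)=. (3,2)=# -> step gives (0,1)='#' but target has '.' -> reject
  (0,3)=. (1,4)=# (3,2)=. -> step gives (0,4)='#' but target has '.' -> reject
  (0,3)=. (1,4)=# (3,2)=# -> step gives (0,1)='#' but target has '.' -> reject
  (0,3)=# (1,4)=. (3,2)=. -> step gives (0,4)='#' but target has '.' -> reject
  (0,3)=# (1,4)=. (3,2)=# -> step gives (0,1)='#' but target has '.' -> reject
  (0,3)=# (1,4)=# (3,2)=. -> step gives (0,3)='#' but target has '.' -> reject
  (0,3)=# (1,4)=# (3,2)=# -> step gives (0,1)='#' but target has '.' -> reject
Unique solution: (0,3)=dead, (1,4)=dead, (3,2)=dead.
Check: live-neighbor counts of every cell in the completed generation 0:
321112
221123
322001
312122
Applying B3/S23 to generation 0 with these counts gives:
#....#
#....#
##....
#.....
which matches the target exactly.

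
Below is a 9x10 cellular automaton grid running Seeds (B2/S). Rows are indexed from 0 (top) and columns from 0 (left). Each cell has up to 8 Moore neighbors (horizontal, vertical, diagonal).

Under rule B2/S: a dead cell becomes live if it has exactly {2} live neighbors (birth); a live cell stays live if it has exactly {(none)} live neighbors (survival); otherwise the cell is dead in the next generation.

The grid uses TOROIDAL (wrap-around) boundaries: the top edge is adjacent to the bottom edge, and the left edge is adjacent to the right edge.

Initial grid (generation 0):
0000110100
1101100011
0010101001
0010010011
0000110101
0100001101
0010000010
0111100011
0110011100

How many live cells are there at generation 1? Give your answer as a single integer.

Answer: 11

Derivation:
Simulating step by step:
Generation 0 (given above): 38 live cells
Generation 1: 11 live cells
0000000000
0000000000
0000000000
0100000000
0111000000
0011100000
0000111000
0000000000
0000000001
Population at generation 1: 11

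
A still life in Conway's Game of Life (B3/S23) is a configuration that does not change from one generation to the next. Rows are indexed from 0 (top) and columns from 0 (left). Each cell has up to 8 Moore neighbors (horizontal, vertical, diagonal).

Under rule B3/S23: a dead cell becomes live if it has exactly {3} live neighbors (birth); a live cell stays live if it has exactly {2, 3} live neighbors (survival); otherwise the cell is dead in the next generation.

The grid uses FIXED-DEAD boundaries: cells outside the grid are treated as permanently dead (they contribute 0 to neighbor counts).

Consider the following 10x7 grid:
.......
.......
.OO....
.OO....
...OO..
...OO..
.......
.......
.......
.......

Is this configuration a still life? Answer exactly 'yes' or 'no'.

Answer: no

Derivation:
Compute generation 1 and compare to generation 0 (given above):
Generation 1:
.......
.......
.OO....
.O.....
....O..
...OO..
.......
.......
.......
.......
Cell (3,2) differs: gen0=1 vs gen1=0 -> NOT a still life.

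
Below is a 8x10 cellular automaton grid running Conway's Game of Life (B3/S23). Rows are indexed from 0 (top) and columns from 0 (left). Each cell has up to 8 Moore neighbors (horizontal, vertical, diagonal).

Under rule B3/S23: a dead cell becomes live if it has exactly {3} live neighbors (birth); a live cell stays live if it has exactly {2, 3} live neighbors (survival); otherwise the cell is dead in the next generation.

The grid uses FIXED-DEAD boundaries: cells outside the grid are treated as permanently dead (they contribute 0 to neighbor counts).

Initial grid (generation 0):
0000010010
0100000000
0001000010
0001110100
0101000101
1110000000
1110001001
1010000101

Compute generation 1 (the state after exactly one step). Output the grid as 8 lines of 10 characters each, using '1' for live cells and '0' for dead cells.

Simulating step by step:
Generation 0 (given above): 25 live cells
Generation 1: 17 live cells
(generation 1 grid is the final answer)

Answer: 0000000000
0000000000
0011000000
0001001100
1101001010
0001000010
0001000010
1010000010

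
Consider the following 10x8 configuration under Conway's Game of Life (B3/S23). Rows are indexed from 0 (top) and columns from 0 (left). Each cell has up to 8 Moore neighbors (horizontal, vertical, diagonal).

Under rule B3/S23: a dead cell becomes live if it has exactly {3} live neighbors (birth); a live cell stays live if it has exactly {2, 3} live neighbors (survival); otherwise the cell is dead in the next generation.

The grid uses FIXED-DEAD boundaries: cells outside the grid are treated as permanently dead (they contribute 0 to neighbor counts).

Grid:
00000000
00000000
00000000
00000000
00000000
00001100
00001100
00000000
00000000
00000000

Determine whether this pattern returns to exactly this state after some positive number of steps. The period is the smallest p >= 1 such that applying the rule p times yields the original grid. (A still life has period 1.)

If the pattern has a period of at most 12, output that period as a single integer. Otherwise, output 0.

Simulating and comparing each generation to the original:
Gen 0 (original, given above): 4 live cells
Gen 1: 4 live cells, MATCHES original -> period = 1

Answer: 1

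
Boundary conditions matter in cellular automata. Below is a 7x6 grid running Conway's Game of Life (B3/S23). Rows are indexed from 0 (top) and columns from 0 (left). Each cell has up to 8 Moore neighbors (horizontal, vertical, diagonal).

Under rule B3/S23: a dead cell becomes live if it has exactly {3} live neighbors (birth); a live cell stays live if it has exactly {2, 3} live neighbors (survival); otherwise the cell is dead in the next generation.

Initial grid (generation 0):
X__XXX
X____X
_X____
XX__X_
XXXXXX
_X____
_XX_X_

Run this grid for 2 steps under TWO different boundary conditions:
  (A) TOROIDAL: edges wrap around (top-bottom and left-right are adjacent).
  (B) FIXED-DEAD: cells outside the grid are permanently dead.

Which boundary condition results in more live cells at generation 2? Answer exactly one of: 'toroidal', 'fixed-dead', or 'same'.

Under TOROIDAL boundary, generation 2:
___X__
_X____
______
___XX_
___XX_
__X_X_
_XX___
Population = 10

Under FIXED-DEAD boundary, generation 2:
____XX
XX__XX
XX__XX
___X_X
___X__
__XX_X
______
Population = 16

Comparison: toroidal=10, fixed-dead=16 -> fixed-dead

Answer: fixed-dead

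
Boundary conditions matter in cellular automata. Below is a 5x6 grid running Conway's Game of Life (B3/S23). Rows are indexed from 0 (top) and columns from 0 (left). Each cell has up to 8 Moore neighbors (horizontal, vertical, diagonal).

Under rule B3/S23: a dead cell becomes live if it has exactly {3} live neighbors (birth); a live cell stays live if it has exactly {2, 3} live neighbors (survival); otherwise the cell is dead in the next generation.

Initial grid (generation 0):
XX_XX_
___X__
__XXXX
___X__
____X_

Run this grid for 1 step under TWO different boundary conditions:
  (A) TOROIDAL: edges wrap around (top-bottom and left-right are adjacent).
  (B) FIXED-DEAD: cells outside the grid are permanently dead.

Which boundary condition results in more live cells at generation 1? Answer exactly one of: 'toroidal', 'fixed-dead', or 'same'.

Answer: toroidal

Derivation:
Under TOROIDAL boundary, generation 1:
__XXXX
XX____
__X___
__X__X
__X_XX
Population = 12

Under FIXED-DEAD boundary, generation 1:
__XXX_
_X___X
__X___
__X__X
______
Population = 8

Comparison: toroidal=12, fixed-dead=8 -> toroidal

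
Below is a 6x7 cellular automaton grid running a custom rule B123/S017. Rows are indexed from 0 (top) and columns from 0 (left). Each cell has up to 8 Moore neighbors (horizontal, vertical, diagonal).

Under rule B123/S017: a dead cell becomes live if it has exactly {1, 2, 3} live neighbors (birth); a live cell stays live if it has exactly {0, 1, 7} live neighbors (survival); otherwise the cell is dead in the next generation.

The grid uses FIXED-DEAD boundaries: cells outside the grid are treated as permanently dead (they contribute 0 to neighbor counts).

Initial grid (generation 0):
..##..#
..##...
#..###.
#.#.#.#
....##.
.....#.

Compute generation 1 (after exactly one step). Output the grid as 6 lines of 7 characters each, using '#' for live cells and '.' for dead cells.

Simulating step by step:
Generation 0 (given above): 16 live cells
Generation 1: 21 live cells
(generation 1 grid is the final answer)

Answer: .#..###
##...##
#.....#
###....
####..#
...##.#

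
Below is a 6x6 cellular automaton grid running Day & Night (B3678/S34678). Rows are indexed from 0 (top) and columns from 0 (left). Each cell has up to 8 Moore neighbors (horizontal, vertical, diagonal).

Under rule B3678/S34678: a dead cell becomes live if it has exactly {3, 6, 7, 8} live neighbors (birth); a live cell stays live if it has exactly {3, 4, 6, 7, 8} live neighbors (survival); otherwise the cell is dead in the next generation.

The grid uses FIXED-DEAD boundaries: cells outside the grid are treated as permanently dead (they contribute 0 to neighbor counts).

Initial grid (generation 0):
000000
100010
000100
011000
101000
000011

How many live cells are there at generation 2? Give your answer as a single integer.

Answer: 5

Derivation:
Simulating step by step:
Generation 0 (given above): 9 live cells
Generation 1: 6 live cells
000000
000000
011000
011100
000100
000000
Generation 2: 5 live cells
000000
000000
011100
010100
000000
000000
Population at generation 2: 5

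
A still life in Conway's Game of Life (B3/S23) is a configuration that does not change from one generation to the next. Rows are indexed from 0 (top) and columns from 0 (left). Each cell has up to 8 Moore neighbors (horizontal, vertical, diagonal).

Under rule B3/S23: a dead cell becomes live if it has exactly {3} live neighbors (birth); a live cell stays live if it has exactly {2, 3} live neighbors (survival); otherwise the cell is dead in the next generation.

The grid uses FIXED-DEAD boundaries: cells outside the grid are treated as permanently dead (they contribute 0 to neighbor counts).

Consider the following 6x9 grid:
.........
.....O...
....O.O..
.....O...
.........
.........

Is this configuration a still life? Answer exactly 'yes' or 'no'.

Compute generation 1 and compare to generation 0 (given above):
Generation 1:
.........
.....O...
....O.O..
.....O...
.........
.........
The grids are IDENTICAL -> still life.

Answer: yes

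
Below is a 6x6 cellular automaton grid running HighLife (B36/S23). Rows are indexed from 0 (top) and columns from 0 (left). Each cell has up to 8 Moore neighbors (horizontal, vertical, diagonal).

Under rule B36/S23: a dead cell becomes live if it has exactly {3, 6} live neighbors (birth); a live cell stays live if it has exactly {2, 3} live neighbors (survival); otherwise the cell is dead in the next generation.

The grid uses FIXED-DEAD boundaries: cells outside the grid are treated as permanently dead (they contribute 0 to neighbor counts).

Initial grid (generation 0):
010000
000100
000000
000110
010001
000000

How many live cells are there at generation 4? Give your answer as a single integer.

Simulating step by step:
Generation 0 (given above): 6 live cells
Generation 1: 4 live cells
000000
000000
000110
000010
000010
000000
Generation 2: 4 live cells
000000
000000
000110
000011
000000
000000
Generation 3: 6 live cells
000000
000000
000111
000111
000000
000000
Generation 4: 6 live cells
000000
000010
000101
000101
000010
000000
Population at generation 4: 6

Answer: 6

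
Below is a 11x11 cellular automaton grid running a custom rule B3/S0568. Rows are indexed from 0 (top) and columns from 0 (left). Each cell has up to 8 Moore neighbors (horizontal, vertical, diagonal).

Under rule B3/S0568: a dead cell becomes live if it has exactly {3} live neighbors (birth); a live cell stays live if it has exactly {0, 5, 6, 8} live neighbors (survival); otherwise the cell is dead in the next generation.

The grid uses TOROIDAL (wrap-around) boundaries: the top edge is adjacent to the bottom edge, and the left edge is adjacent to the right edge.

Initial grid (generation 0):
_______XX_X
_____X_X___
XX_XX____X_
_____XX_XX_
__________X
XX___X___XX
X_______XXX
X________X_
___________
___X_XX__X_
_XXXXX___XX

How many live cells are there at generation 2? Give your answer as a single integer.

Simulating step by step:
Generation 0 (given above): 37 live cells
Generation 1: 28 live cells
X_XX_X_____
X___X_X__XX
_______X__X
X___X______
_____XX_X__
X____X__XXX
X________X_
________X__
__________X
__________X
X______X___
Generation 2: 22 live cells
____X_X____
_X_X_X_____
_____X___X_
_____XXX___
X___X__X___
______XX___
___________
_________XX
_________X_
X__________
_X_____X__X
Population at generation 2: 22

Answer: 22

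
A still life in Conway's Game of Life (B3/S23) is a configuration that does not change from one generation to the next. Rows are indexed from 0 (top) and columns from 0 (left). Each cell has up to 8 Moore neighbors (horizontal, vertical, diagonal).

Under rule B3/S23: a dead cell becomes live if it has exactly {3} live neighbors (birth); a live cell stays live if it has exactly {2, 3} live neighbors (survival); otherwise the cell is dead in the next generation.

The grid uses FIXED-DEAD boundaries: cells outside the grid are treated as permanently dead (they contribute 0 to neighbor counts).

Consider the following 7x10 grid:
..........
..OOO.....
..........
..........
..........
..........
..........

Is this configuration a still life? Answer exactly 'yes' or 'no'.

Answer: no

Derivation:
Compute generation 1 and compare to generation 0 (given above):
Generation 1:
...O......
...O......
...O......
..........
..........
..........
..........
Cell (0,3) differs: gen0=0 vs gen1=1 -> NOT a still life.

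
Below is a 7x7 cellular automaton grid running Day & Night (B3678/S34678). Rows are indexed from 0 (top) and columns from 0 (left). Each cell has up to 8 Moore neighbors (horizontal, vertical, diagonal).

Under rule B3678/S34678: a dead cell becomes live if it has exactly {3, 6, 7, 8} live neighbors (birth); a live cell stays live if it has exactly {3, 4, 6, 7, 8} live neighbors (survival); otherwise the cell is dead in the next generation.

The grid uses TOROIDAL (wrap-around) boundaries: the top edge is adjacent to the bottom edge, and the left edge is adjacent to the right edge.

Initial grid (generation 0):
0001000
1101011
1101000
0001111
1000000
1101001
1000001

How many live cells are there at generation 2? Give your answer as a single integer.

Answer: 26

Derivation:
Simulating step by step:
Generation 0 (given above): 20 live cells
Generation 1: 25 live cells
0110110
1100001
0101101
0110101
1111000
0100001
1110001
Generation 2: 26 live cells
1111010
0100001
1101001
1011100
0001011
1111001
0011001
Population at generation 2: 26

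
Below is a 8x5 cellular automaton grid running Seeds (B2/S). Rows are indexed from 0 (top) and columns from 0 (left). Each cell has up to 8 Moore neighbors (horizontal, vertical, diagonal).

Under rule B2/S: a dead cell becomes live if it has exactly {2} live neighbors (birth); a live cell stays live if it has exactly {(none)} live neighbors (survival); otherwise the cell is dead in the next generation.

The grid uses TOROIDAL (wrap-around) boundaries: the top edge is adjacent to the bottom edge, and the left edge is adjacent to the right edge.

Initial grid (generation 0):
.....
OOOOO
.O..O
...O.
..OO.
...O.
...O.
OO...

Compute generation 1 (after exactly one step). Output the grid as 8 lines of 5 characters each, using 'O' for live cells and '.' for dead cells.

Answer: .....
.....
.....
OO...
.....
.....
OO...
..O.O

Derivation:
Simulating step by step:
Generation 0 (given above): 14 live cells
Generation 1: 6 live cells
(generation 1 grid is the final answer)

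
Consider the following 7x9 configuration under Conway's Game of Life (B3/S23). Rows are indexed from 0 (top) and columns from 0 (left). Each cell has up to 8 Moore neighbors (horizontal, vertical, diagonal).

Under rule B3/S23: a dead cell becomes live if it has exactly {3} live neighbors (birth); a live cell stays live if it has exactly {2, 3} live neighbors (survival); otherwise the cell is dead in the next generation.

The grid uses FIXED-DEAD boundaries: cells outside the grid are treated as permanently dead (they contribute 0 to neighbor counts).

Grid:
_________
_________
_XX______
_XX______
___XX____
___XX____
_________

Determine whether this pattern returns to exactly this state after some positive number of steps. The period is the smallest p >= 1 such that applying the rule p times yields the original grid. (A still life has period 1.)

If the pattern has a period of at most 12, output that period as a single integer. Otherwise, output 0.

Simulating and comparing each generation to the original:
Gen 0 (original, given above): 8 live cells
Gen 1: 6 live cells, differs from original
Gen 2: 8 live cells, MATCHES original -> period = 2

Answer: 2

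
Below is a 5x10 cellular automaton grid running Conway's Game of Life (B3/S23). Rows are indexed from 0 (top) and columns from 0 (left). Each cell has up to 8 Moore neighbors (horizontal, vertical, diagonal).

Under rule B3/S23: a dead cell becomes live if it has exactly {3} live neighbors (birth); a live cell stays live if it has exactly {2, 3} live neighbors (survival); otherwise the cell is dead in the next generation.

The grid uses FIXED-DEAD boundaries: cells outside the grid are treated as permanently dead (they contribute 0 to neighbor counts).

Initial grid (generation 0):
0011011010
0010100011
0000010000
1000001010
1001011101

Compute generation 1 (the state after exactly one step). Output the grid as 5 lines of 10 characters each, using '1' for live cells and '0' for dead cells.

Answer: 0011110111
0010101111
0000010111
0000100010
0000011110

Derivation:
Simulating step by step:
Generation 0 (given above): 19 live cells
Generation 1: 23 live cells
(generation 1 grid is the final answer)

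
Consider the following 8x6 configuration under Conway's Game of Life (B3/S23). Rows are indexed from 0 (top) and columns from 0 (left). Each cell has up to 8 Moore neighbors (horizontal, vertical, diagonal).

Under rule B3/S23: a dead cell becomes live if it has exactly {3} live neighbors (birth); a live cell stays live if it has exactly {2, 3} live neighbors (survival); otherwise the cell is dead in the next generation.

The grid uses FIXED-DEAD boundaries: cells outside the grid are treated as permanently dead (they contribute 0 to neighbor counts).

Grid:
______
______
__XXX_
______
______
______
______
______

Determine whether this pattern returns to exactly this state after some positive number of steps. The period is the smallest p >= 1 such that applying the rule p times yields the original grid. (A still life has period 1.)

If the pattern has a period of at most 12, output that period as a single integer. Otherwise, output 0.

Answer: 2

Derivation:
Simulating and comparing each generation to the original:
Gen 0 (original, given above): 3 live cells
Gen 1: 3 live cells, differs from original
Gen 2: 3 live cells, MATCHES original -> period = 2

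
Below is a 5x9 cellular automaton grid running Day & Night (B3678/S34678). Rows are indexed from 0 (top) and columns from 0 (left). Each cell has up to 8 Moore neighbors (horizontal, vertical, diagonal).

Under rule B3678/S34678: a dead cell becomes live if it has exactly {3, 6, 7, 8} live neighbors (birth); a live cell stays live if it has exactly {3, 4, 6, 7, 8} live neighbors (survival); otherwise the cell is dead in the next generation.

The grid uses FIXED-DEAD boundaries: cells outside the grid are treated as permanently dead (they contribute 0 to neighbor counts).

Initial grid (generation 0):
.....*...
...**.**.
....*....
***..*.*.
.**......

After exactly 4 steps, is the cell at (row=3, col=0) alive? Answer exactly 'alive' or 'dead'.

Simulating step by step:
Generation 0 (given above): 13 live cells
Generation 1: 13 live cells
....*.*..
....*....
.**.*..*.
.***.....
***......
Generation 2: 9 live cells
.....*...
.........
.**......
.***.....
.***.....
Generation 3: 8 live cells
.........
.........
.***.....
*.**.....
.*.*.....
Generation 4: 7 live cells
.........
..*......
.***.....
..***....
.........

Cell (3,0) at generation 4: 0 -> dead

Answer: dead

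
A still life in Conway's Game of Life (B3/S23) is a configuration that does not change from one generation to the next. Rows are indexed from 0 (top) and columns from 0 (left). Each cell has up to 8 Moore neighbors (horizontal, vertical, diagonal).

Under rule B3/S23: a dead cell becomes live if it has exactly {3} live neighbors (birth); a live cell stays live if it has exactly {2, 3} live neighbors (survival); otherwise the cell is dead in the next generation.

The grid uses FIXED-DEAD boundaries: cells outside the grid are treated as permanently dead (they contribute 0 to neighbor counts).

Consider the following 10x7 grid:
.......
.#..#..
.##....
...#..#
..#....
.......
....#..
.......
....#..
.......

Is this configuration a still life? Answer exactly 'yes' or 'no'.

Compute generation 1 and compare to generation 0 (given above):
Generation 1:
.......
.##....
.###...
.#.#...
.......
.......
.......
.......
.......
.......
Cell (1,2) differs: gen0=0 vs gen1=1 -> NOT a still life.

Answer: no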